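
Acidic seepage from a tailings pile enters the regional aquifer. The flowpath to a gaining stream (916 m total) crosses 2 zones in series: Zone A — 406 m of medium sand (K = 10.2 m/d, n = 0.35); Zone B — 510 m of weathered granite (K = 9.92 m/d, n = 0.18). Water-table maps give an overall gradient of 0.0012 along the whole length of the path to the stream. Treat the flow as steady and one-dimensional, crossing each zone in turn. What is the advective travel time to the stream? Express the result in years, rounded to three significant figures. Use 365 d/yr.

Continuity: the same q passes through each zone, so ΔH = q·Σ(L_j/K_j) — the zones act as resistances in series.
Σ(L/K) = 406/10.2 + 510/9.92 = 39.80 + 51.41 = 91.22 d
K_eq = L_total / Σ(L/K) = 916 / 91.22 = 10.04 m/d
q = K_eq · i = 10.04 × 0.0012 = 0.01205 m/d (same in every zone)
Zone A: v = q/n = 0.01205/0.35 = 0.03443 m/d → t_A = 406/0.03443 = 11790 d
Zone B: v = q/n = 0.01205/0.18 = 0.06695 m/d → t_B = 510/0.06695 = 7618 d
Total t = 11790 + 7618 = 19410 d
   = 19410 / 365 = 53.2 yr

53.2 years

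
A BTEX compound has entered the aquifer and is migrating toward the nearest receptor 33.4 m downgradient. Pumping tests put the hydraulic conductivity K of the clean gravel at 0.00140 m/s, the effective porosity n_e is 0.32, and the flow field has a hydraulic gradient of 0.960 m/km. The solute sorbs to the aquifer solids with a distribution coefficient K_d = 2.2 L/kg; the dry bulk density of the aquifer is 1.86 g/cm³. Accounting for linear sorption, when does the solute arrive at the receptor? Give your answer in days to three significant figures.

K = 0.00140 m/s × 86400 s/d = 121.0 m/d
Specific discharge q = 121.0 × 9.6e-4 = 0.1161 m/d
Seepage velocity v = q / n = 0.1161 / 0.32 = 0.3629 m/d
Retardation R = 1 + ρ_b·K_d/n = 1 + 1.86×2.2/0.32 = 13.79
Contaminant velocity v_c = v/R = 0.3629/13.79 = 0.02632 m/d
t = L/v_c = 33.4/0.02632 = 1269 d

1270 days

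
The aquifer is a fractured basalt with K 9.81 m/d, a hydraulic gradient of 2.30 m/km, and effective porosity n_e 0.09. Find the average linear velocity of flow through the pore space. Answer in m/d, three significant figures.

Darcy flux q = K·i = 9.81 × 0.0023 = 0.02256 m/d
Seepage velocity v = q / n = 0.02256 / 0.09 = 0.2507 m/d

0.251 m/d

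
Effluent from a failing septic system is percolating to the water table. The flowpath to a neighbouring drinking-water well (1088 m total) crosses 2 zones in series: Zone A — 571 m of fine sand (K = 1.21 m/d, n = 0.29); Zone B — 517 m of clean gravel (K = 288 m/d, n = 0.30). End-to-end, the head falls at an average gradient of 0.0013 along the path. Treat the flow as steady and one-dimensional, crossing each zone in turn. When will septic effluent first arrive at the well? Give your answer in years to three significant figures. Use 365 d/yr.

294 years

For zones in series the flux q is common to all zones; the equivalent conductivity is the harmonic (thickness-weighted) mean, K_eq = L_total / Σ(L_j/K_j).
Σ(L/K) = 571/1.21 + 517/288 = 471.9 + 1.795 = 473.7 d
K_eq = L_total / Σ(L/K) = 1088 / 473.7 = 2.297 m/d
q = K_eq · i = 2.297 × 0.0013 = 0.002986 m/d (same in every zone)
Zone A: v = q/n = 0.002986/0.29 = 0.01030 m/d → t_A = 571/0.01030 = 55460 d
Zone B: v = q/n = 0.002986/0.30 = 0.009953 m/d → t_B = 517/0.009953 = 51940 d
Total t = 55460 + 51940 = 107400 d
   = 107400 / 365 = 294 yr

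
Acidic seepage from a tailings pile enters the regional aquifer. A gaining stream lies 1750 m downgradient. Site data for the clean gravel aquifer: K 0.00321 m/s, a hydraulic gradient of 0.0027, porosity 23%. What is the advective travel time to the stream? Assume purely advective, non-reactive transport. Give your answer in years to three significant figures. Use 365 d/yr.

K = 0.00321 m/s × 86400 s/d = 277.3 m/d
Specific discharge q = 277.3 × 0.0027 = 0.7488 m/d
v_s = q/n_e = 0.7488/0.23 = 3.256 m/d
t = L / v = 1750 / 3.256 = 537.5 d
   = 537.5 / 365 = 1.47 yr

1.47 years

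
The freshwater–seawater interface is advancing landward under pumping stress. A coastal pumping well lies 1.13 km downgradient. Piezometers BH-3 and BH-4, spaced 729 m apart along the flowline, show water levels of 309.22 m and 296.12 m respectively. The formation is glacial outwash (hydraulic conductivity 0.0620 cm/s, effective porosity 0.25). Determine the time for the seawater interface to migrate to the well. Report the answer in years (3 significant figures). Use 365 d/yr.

0.804 years

Hydraulic gradient i = (309.22 − 296.12) / 729 = 13.10 / 729 = 0.01797
K = 0.0620 cm/s × 864 = 53.57 m/d
Specific discharge q = 53.57 × 0.01797 = 0.9626 m/d
v_s = q/n_e = 0.9626/0.25 = 3.850 m/d
L = 1.13 km = 1130 m
t = L / v = 1130 / 3.850 = 293.5 d
   = 293.5 / 365 = 0.804 yr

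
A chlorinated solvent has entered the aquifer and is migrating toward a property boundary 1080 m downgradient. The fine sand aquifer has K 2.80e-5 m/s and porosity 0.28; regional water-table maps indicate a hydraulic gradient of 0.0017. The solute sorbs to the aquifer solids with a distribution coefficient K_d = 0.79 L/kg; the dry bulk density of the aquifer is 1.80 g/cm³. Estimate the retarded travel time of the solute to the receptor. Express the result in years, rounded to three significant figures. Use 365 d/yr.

1220 years

K = 2.80e-5 m/s × 86400 s/d = 2.419 m/d
q = Ki = 2.419 × 0.0017 = 0.004113 m/d
Seepage velocity v = q / n = 0.004113 / 0.28 = 0.01469 m/d
Retardation R = 1 + ρ_b·K_d/n = 1 + 1.80×0.79/0.28 = 6.079
Contaminant velocity v_c = v/R = 0.01469/6.079 = 0.002416 m/d
t = L/v_c = 1080/0.002416 = 447000 d
   = 447000/365 = 1220 yr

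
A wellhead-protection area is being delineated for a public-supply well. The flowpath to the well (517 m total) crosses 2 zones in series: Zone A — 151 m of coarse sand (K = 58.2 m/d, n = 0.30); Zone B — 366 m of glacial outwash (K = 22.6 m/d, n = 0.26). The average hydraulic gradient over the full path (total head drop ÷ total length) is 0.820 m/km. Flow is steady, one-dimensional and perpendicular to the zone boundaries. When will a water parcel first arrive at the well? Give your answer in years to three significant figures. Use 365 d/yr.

For zones in series the flux q is common to all zones; the equivalent conductivity is the harmonic (thickness-weighted) mean, K_eq = L_total / Σ(L_j/K_j).
Σ(L/K) = 151/58.2 + 366/22.6 = 2.595 + 16.19 = 18.79 d
K_eq = L_total / Σ(L/K) = 517 / 18.79 = 27.52 m/d
q = K_eq · i = 27.52 × 8.2e-4 = 0.02256 m/d (same in every zone)
Zone A: v = q/n = 0.02256/0.30 = 0.07521 m/d → t_A = 151/0.07521 = 2008 d
Zone B: v = q/n = 0.02256/0.26 = 0.08678 m/d → t_B = 366/0.08678 = 4218 d
Total t = 2008 + 4218 = 6225 d
   = 6225 / 365 = 17.1 yr

17.1 years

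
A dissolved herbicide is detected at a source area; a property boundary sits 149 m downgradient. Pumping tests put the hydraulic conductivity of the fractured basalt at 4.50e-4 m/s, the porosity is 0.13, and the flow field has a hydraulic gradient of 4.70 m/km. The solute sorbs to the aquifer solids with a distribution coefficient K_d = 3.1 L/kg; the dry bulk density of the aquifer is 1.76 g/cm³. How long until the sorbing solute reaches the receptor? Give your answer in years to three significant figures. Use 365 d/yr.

K = 4.50e-4 m/s × 86400 s/d = 38.88 m/d
Darcy flux q = K·i = 38.88 × 0.0047 = 0.1827 m/d
v = Ki/n = 38.88·0.0047/0.13 = 1.406 m/d
Retardation R = 1 + ρ_b·K_d/n = 1 + 1.76×3.1/0.13 = 42.97
Contaminant velocity v_c = v/R = 1.406/42.97 = 0.03271 m/d
t = L/v_c = 149/0.03271 = 4555 d
   = 4555/365 = 12.5 yr

12.5 years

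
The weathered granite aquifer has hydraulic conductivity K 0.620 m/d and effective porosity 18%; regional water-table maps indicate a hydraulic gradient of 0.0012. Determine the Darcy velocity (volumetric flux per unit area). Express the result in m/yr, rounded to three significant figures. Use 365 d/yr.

Specific discharge q = 0.620 × 0.0012 = 7.440e-4 m/d
   = 7.440e-4 × 365 = 0.272 m/yr

0.272 m/yr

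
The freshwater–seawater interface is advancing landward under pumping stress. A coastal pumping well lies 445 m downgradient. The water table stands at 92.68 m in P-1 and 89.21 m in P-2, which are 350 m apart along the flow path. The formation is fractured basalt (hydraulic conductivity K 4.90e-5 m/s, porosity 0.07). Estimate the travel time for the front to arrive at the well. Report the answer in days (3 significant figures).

Hydraulic gradient i = (92.68 − 89.21) / 350 = 3.47 / 350 = 0.009914
K = 4.90e-5 m/s × 86400 s/d = 4.234 m/d
Specific discharge q = 4.234 × 0.009914 = 0.04197 m/d
Average linear velocity = 0.04197 / 0.07 = 0.5996 m/d
t = L / v = 445 / 0.5996 = 742.1 d

742 days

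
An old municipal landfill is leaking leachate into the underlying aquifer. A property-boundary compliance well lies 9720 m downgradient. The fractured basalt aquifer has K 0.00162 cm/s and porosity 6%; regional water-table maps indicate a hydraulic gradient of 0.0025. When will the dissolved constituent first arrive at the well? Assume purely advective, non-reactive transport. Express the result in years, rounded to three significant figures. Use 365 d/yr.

457 years

K = 0.00162 cm/s × 864 = 1.400 m/d
Darcy flux q = K·i = 1.400 × 0.0025 = 0.003499 m/d
v_s = q/n_e = 0.003499/0.06 = 0.05832 m/d
t = L / v = 9720 / 0.05832 = 166700 d
   = 166700 / 365 = 457 yr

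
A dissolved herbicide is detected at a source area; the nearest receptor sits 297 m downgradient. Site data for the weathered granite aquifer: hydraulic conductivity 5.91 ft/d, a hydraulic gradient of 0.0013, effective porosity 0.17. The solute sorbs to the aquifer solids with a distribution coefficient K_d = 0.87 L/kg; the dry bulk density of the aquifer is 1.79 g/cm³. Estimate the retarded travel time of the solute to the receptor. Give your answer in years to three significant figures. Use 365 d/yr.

600 years

K = 5.91 ft/d × 0.3048 = 1.801 m/d
q = Ki = 1.801 × 0.0013 = 0.002342 m/d
Average linear velocity = 0.002342 / 0.17 = 0.01378 m/d
Retardation R = 1 + ρ_b·K_d/n = 1 + 1.79×0.87/0.17 = 10.16
Contaminant velocity v_c = v/R = 0.01378/10.16 = 0.001356 m/d
t = L/v_c = 297/0.001356 = 219100 d
   = 219100/365 = 600 yr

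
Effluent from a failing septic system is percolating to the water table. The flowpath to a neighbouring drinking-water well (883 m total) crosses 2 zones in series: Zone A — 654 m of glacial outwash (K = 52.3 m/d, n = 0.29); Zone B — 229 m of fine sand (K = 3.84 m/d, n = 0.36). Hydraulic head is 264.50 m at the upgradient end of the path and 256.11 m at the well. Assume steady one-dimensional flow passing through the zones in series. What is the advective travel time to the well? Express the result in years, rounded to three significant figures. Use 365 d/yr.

Total head drop ΔH = 264.50 − 256.11 = 8.39 m
Steady 1-D flow in series ⇒ the Darcy flux q is identical in every zone and the zone head losses add (resistances L/K in series).
Σ(L/K) = 654/52.3 + 229/3.84 = 12.50 + 59.64 = 72.14 d
q = ΔH / Σ(L/K) = 8.39 / 72.14 = 0.1163 m/d (same in every zone)
Zone A: v = q/n = 0.1163/0.29 = 0.4010 m/d → t_A = 654/0.4010 = 1631 d
Zone B: v = q/n = 0.1163/0.36 = 0.3231 m/d → t_B = 229/0.3231 = 708.8 d
Total t = 1631 + 708.8 = 2340 d
   = 2340 / 365 = 6.41 yr

6.41 years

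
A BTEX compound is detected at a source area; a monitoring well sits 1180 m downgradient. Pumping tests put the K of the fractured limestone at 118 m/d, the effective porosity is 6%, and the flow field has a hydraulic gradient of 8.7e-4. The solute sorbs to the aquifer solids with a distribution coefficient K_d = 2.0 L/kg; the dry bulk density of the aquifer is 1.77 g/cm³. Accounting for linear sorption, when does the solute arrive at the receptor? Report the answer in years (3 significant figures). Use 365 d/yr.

113 years

Darcy flux q = K·i = 118 × 8.7e-4 = 0.1027 m/d
Average linear velocity = 0.1027 / 0.06 = 1.711 m/d
Retardation R = 1 + ρ_b·K_d/n = 1 + 1.77×2.0/0.06 = 60.00
Contaminant velocity v_c = v/R = 1.711/60.00 = 0.02852 m/d
t = L/v_c = 1180/0.02852 = 41380 d
   = 41380/365 = 113 yr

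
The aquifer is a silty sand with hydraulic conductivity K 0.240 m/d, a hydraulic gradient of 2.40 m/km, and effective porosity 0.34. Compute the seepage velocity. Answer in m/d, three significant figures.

0.00169 m/d

Darcy flux q = K·i = 0.240 × 0.0024 = 5.760e-4 m/d
v = Ki/n = 0.240·0.0024/0.34 = 0.001694 m/d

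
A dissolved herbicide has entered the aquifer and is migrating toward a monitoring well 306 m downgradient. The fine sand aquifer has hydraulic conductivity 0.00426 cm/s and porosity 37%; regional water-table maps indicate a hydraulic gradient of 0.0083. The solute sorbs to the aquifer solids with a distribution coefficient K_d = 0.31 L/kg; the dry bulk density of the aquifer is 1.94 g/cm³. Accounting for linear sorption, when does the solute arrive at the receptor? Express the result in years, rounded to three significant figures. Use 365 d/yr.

26.7 years

K = 0.00426 cm/s × 864 = 3.681 m/d
Specific discharge q = 3.681 × 0.0083 = 0.03055 m/d
v = Ki/n = 3.681·0.0083/0.37 = 0.08257 m/d
Retardation R = 1 + ρ_b·K_d/n = 1 + 1.94×0.31/0.37 = 2.625
Contaminant velocity v_c = v/R = 0.08257/2.625 = 0.03145 m/d
t = L/v_c = 306/0.03145 = 9730 d
   = 9730/365 = 26.7 yr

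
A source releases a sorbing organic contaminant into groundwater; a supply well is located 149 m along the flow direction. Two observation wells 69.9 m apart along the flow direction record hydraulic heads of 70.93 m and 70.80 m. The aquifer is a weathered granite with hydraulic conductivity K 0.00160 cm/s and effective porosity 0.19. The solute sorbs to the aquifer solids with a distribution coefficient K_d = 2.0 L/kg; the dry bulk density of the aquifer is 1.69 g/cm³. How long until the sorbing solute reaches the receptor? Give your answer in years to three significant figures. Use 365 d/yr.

Hydraulic gradient i = (70.93 − 70.80) / 69.9 = 0.13 / 69.9 = 0.001860
K = 0.00160 cm/s × 864 = 1.382 m/d
q = Ki = 1.382 × 0.001860 = 0.002571 m/d
Average linear velocity = 0.002571 / 0.19 = 0.01353 m/d
Retardation R = 1 + ρ_b·K_d/n = 1 + 1.69×2.0/0.19 = 18.79
Contaminant velocity v_c = v/R = 0.01353/18.79 = 7.202e-4 m/d
t = L/v_c = 149/7.202e-4 = 206900 d
   = 206900/365 = 567 yr

567 years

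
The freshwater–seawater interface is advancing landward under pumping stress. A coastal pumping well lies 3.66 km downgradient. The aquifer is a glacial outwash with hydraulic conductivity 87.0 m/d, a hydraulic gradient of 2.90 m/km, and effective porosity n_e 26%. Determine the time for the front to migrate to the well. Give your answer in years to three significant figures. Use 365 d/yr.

q = Ki = 87.0 × 0.0029 = 0.2523 m/d
Seepage velocity v = q / n = 0.2523 / 0.26 = 0.9704 m/d
L = 3.66 km = 3660 m
t = L / v = 3660 / 0.9704 = 3772 d
   = 3772 / 365 = 10.3 yr

10.3 years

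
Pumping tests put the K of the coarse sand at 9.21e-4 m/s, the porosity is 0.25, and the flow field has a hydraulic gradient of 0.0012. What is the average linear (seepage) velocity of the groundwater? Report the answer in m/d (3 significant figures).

0.382 m/d

K = 9.21e-4 m/s × 86400 s/d = 79.57 m/d
Specific discharge q = 79.57 × 0.0012 = 0.09549 m/d
Average linear velocity = 0.09549 / 0.25 = 0.3820 m/d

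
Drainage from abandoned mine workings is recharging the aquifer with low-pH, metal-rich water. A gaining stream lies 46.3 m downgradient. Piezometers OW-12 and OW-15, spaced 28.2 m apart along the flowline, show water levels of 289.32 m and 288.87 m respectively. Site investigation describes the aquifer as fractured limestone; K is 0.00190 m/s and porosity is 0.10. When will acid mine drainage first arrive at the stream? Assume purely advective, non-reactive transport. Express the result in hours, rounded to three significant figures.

Hydraulic gradient i = (289.32 − 288.87) / 28.2 = 0.45 / 28.2 = 0.01596
K = 0.00190 m/s × 86400 s/d = 164.2 m/d
Darcy flux q = K·i = 164.2 × 0.01596 = 2.620 m/d
v_s = q/n_e = 2.620/0.10 = 26.20 m/d
t = L / v = 46.3 / 26.20 = 1.767 d
   = 1.767 × 24 = 42.4 h

42.4 hours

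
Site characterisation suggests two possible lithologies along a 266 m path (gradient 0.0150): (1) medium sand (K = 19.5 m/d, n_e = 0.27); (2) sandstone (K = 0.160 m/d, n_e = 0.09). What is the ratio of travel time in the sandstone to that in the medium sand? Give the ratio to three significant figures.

Unit 1 (medium sand): v = 19.5×0.015/0.27 = 1.083 m/d, t = 266/1.083 = 245.5 d
Unit 2 (sandstone): v = 0.160×0.015/0.09 = 0.02667 m/d, t = 266/0.02667 = 9975 d
t(sandstone) / t(medium sand) = 9975/245.5 = 40.6

40.6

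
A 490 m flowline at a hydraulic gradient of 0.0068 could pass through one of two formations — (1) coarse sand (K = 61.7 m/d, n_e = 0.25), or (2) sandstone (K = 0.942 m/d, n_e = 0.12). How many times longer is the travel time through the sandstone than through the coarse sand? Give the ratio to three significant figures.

Unit 1 (coarse sand): v = 61.7×0.0068/0.25 = 1.678 m/d, t = 490/1.678 = 292.0 d
Unit 2 (sandstone): v = 0.942×0.0068/0.12 = 0.05338 m/d, t = 490/0.05338 = 9179 d
t(sandstone) / t(coarse sand) = 9179/292.0 = 31.4

31.4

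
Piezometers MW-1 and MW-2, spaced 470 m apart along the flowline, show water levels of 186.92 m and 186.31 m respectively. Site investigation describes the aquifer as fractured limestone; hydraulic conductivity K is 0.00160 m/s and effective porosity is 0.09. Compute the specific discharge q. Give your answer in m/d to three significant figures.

0.179 m/d

Hydraulic gradient i = (186.92 − 186.31) / 470 = 0.61 / 470 = 0.001298
K = 0.00160 m/s × 86400 s/d = 138.2 m/d
Darcy flux q = K·i = 138.2 × 0.001298 = 0.1794 m/d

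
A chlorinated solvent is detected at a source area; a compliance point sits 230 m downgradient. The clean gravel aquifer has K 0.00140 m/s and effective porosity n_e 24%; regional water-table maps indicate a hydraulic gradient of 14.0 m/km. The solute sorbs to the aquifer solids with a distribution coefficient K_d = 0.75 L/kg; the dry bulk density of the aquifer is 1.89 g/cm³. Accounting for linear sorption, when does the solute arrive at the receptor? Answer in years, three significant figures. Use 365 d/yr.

0.617 years

K = 0.00140 m/s × 86400 s/d = 121.0 m/d
Darcy flux q = K·i = 121.0 × 0.014 = 1.693 m/d
Average linear velocity = 1.693 / 0.24 = 7.056 m/d
Retardation R = 1 + ρ_b·K_d/n = 1 + 1.89×0.75/0.24 = 6.906
Contaminant velocity v_c = v/R = 7.056/6.906 = 1.022 m/d
t = L/v_c = 230/1.022 = 225.1 d
   = 225.1/365 = 0.617 yr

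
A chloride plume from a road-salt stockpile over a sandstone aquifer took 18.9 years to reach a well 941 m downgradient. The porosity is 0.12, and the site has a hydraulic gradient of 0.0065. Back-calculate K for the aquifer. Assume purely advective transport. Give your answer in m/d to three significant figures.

2.52 m/d

t = 18.9 years = 6898 d
v = L / t = 941 / 6898 = 0.1364 m/d
K = v · n / i = 0.1364 × 0.12 / 0.0065 = 2.52 m/d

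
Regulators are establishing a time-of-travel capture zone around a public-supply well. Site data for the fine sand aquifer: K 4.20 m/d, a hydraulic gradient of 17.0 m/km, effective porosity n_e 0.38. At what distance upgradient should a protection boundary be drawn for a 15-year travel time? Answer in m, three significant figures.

1030 m

Specific discharge q = 4.20 × 0.017 = 0.07140 m/d
Average linear velocity = 0.07140 / 0.38 = 0.1879 m/d
T = 15 yr × 365 = 5475 d
L = v × T = 0.1879 × 5475 = 1029 m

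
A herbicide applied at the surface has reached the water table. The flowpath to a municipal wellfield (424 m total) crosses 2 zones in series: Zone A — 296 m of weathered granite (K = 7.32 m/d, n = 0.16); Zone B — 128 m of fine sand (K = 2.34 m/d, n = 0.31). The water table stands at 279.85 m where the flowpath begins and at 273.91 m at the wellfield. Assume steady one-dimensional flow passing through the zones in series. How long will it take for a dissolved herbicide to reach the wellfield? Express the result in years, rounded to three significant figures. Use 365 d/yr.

3.82 years

Total head drop ΔH = 279.85 − 273.91 = 5.94 m
Continuity: the same q passes through each zone, so ΔH = q·Σ(L_j/K_j) — the zones act as resistances in series.
Σ(L/K) = 296/7.32 + 128/2.34 = 40.44 + 54.70 = 95.14 d
q = ΔH / Σ(L/K) = 5.94 / 95.14 = 0.06244 m/d (same in every zone)
Zone A: v = q/n = 0.06244/0.16 = 0.3902 m/d → t_A = 296/0.3902 = 758.5 d
Zone B: v = q/n = 0.06244/0.31 = 0.2014 m/d → t_B = 128/0.2014 = 635.5 d
Total t = 758.5 + 635.5 = 1394 d
   = 1394 / 365 = 3.82 yr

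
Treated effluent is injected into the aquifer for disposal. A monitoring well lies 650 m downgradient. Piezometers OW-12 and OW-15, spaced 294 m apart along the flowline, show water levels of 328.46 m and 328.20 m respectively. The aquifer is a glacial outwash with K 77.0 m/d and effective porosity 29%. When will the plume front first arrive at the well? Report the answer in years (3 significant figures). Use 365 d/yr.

Hydraulic gradient i = (328.46 − 328.20) / 294 = 0.26 / 294 = 8.844e-4
q = Ki = 77.0 × 8.844e-4 = 0.06810 m/d
v_s = q/n_e = 0.06810/0.29 = 0.2348 m/d
t = L / v = 650 / 0.2348 = 2768 d
   = 2768 / 365 = 7.58 yr

7.58 years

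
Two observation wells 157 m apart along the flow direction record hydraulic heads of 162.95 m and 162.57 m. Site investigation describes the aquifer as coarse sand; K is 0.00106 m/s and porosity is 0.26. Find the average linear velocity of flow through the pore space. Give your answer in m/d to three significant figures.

0.853 m/d

Hydraulic gradient i = (162.95 − 162.57) / 157 = 0.38 / 157 = 0.002420
K = 0.00106 m/s × 86400 s/d = 91.58 m/d
Specific discharge q = 91.58 × 0.002420 = 0.2217 m/d
v_s = q/n_e = 0.2217/0.26 = 0.8526 m/d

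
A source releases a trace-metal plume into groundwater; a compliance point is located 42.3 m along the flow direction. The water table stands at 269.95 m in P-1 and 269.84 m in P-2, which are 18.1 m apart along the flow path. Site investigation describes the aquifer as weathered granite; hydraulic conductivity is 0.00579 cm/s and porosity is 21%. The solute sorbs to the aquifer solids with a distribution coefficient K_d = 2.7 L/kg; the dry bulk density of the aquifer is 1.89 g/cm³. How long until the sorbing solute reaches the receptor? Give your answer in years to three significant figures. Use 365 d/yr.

Hydraulic gradient i = (269.95 − 269.84) / 18.1 = 0.11 / 18.1 = 0.006077
K = 0.00579 cm/s × 864 = 5.003 m/d
q = Ki = 5.003 × 0.006077 = 0.03040 m/d
v_s = q/n_e = 0.03040/0.21 = 0.1448 m/d
Retardation R = 1 + ρ_b·K_d/n = 1 + 1.89×2.7/0.21 = 25.30
Contaminant velocity v_c = v/R = 0.1448/25.30 = 0.005722 m/d
t = L/v_c = 42.3/0.005722 = 7392 d
   = 7392/365 = 20.3 yr

20.3 years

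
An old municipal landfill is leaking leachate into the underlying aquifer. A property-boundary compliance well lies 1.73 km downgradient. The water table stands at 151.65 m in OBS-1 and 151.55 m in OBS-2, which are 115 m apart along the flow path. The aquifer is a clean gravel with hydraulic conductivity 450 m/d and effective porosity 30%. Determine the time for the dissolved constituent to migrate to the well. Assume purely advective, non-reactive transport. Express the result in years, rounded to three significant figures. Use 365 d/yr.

3.63 years

Hydraulic gradient i = (151.65 − 151.55) / 115 = 0.10 / 115 = 8.696e-4
Darcy flux q = K·i = 450 × 8.696e-4 = 0.3913 m/d
v_s = q/n_e = 0.3913/0.30 = 1.304 m/d
L = 1.73 km = 1730 m
t = L / v = 1730 / 1.304 = 1326 d
   = 1326 / 365 = 3.63 yr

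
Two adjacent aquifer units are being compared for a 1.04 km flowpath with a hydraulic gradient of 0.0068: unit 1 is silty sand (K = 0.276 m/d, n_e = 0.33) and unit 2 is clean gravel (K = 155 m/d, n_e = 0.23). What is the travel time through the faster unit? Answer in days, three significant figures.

Unit 1 (silty sand): v = 0.276×0.0068/0.33 = 0.005687 m/d, t = 1040/0.005687 = 182900 d
Unit 2 (clean gravel): v = 155×0.0068/0.23 = 4.583 m/d, t = 1040/4.583 = 226.9 d
Faster unit: t = 227 d

227 days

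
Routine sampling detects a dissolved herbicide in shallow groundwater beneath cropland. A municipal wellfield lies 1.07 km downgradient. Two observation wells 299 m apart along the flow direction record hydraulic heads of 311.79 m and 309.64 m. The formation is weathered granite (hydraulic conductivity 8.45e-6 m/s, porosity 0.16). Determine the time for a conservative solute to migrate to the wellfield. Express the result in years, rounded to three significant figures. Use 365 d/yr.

89.3 years

Hydraulic gradient i = (311.79 − 309.64) / 299 = 2.15 / 299 = 0.007191
K = 8.45e-6 m/s × 86400 s/d = 0.7301 m/d
Darcy flux q = K·i = 0.7301 × 0.007191 = 0.005250 m/d
Average linear velocity = 0.005250 / 0.16 = 0.03281 m/d
L = 1.07 km = 1070 m
t = L / v = 1070 / 0.03281 = 32610 d
   = 32610 / 365 = 89.3 yr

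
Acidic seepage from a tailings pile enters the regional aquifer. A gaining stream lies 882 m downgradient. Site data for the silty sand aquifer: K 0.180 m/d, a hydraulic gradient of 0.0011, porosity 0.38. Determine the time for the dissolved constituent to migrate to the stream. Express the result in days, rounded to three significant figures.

1.69e6 days

q = Ki = 0.180 × 0.0011 = 1.980e-4 m/d
Average linear velocity = 1.980e-4 / 0.38 = 5.211e-4 m/d
t = L / v = 882 / 5.211e-4 = 1.693e6 d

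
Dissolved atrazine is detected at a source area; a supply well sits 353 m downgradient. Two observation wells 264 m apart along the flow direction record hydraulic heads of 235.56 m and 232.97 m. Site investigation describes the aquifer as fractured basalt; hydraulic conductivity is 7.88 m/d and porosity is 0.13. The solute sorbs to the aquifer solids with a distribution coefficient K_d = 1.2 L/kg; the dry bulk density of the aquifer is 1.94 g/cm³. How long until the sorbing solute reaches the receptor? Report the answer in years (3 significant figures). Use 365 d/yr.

30.7 years

Hydraulic gradient i = (235.56 − 232.97) / 264 = 2.59 / 264 = 0.009811
Specific discharge q = 7.88 × 0.009811 = 0.07731 m/d
v_s = q/n_e = 0.07731/0.13 = 0.5947 m/d
Retardation R = 1 + ρ_b·K_d/n = 1 + 1.94×1.2/0.13 = 18.91
Contaminant velocity v_c = v/R = 0.5947/18.91 = 0.03145 m/d
t = L/v_c = 353/0.03145 = 11220 d
   = 11220/365 = 30.7 yr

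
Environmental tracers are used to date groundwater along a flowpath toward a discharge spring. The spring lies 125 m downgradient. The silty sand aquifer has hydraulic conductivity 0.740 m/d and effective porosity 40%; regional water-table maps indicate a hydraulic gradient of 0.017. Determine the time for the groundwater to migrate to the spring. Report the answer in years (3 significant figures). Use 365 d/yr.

q = Ki = 0.740 × 0.017 = 0.01258 m/d
v_s = q/n_e = 0.01258/0.40 = 0.03145 m/d
t = L / v = 125 / 0.03145 = 3975 d
   = 3975 / 365 = 10.9 yr

10.9 years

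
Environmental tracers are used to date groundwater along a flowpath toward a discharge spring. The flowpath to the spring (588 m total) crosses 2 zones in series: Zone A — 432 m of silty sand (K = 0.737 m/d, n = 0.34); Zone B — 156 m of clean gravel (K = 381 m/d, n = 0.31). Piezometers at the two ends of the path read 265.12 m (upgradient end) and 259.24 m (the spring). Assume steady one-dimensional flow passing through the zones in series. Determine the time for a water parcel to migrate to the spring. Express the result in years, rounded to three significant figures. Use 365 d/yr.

53.4 years

Total head drop ΔH = 265.12 − 259.24 = 5.88 m
Continuity: the same q passes through each zone, so ΔH = q·Σ(L_j/K_j) — the zones act as resistances in series.
Σ(L/K) = 432/0.737 + 156/381 = 586.2 + 0.4094 = 586.6 d
q = ΔH / Σ(L/K) = 5.88 / 586.6 = 0.01002 m/d (same in every zone)
Zone A: v = q/n = 0.01002/0.34 = 0.02948 m/d → t_A = 432/0.02948 = 14650 d
Zone B: v = q/n = 0.01002/0.31 = 0.03234 m/d → t_B = 156/0.03234 = 4824 d
Total t = 14650 + 4824 = 19480 d
   = 19480 / 365 = 53.4 yr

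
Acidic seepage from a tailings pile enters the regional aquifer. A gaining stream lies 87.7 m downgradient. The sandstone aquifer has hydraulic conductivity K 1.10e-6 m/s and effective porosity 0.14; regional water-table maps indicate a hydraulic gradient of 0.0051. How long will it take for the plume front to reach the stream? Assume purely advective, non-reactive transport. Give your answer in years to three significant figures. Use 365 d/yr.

69.4 years

K = 1.10e-6 m/s × 86400 s/d = 0.09504 m/d
Specific discharge q = 0.09504 × 0.0051 = 4.847e-4 m/d
v_s = q/n_e = 4.847e-4/0.14 = 0.003462 m/d
t = L / v = 87.7 / 0.003462 = 25330 d
   = 25330 / 365 = 69.4 yr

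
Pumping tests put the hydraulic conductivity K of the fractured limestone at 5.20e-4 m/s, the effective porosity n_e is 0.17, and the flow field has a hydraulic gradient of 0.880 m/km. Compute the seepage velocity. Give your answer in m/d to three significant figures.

0.233 m/d

K = 5.20e-4 m/s × 86400 s/d = 44.93 m/d
Darcy flux q = K·i = 44.93 × 8.8e-4 = 0.03954 m/d
Average linear velocity = 0.03954 / 0.17 = 0.2326 m/d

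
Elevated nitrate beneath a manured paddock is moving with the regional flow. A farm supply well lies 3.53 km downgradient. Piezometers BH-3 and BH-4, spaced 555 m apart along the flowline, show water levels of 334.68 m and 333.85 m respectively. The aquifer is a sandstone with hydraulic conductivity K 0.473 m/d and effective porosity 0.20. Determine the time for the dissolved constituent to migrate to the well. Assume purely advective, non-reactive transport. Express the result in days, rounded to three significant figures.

998000 days

Hydraulic gradient i = (334.68 − 333.85) / 555 = 0.83 / 555 = 0.001495
Specific discharge q = 0.473 × 0.001495 = 7.074e-4 m/d
Average linear velocity = 7.074e-4 / 0.20 = 0.003537 m/d
L = 3.53 km = 3530 m
t = L / v = 3530 / 0.003537 = 998100 d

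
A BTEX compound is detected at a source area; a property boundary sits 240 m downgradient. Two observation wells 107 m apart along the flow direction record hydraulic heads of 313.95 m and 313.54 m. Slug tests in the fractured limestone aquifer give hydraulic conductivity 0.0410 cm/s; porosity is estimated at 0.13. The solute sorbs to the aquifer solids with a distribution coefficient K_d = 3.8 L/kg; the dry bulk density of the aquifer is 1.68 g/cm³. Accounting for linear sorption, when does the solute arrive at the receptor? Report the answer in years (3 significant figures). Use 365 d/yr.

Hydraulic gradient i = (313.95 − 313.54) / 107 = 0.41 / 107 = 0.003832
K = 0.0410 cm/s × 864 = 35.42 m/d
q = Ki = 35.42 × 0.003832 = 0.1357 m/d
v = Ki/n = 35.42·0.003832/0.13 = 1.044 m/d
Retardation R = 1 + ρ_b·K_d/n = 1 + 1.68×3.8/0.13 = 50.11
Contaminant velocity v_c = v/R = 1.044/50.11 = 0.02084 m/d
t = L/v_c = 240/0.02084 = 11520 d
   = 11520/365 = 31.6 yr

31.6 years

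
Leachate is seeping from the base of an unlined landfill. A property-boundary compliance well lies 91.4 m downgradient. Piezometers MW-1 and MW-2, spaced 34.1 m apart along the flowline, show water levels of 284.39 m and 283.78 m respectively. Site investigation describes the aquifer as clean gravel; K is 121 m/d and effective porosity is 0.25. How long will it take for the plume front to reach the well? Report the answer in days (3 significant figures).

Hydraulic gradient i = (284.39 − 283.78) / 34.1 = 0.61 / 34.1 = 0.01789
Specific discharge q = 121 × 0.01789 = 2.165 m/d
v = Ki/n = 121·0.01789/0.25 = 8.658 m/d
t = L / v = 91.4 / 8.658 = 10.56 d

10.6 days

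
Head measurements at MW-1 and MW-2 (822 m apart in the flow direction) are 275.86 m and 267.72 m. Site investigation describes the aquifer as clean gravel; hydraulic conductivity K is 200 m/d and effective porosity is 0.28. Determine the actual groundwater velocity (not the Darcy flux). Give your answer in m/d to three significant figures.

7.07 m/d

Hydraulic gradient i = (275.86 − 267.72) / 822 = 8.14 / 822 = 0.009903
q = Ki = 200 × 0.009903 = 1.981 m/d
Average linear velocity = 1.981 / 0.28 = 7.073 m/d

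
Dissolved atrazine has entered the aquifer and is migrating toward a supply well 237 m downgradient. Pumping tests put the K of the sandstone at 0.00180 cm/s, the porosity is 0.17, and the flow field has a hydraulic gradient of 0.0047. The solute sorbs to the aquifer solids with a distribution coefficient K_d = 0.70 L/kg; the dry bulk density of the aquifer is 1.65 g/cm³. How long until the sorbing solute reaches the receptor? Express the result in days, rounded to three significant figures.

K = 0.00180 cm/s × 864 = 1.555 m/d
q = Ki = 1.555 × 0.0047 = 0.007309 m/d
v = Ki/n = 1.555·0.0047/0.17 = 0.04300 m/d
Retardation R = 1 + ρ_b·K_d/n = 1 + 1.65×0.70/0.17 = 7.794
Contaminant velocity v_c = v/R = 0.04300/7.794 = 0.005517 m/d
t = L/v_c = 237/0.005517 = 42960 d

43000 days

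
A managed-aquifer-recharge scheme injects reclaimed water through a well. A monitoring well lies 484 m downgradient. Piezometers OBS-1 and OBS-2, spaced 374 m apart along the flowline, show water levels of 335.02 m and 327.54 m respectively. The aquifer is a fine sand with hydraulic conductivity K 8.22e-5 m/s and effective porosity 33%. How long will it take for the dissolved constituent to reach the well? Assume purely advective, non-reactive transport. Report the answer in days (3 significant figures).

1120 days

Hydraulic gradient i = (335.02 − 327.54) / 374 = 7.48 / 374 = 0.02000
K = 8.22e-5 m/s × 86400 s/d = 7.102 m/d
q = Ki = 7.102 × 0.02000 = 0.1420 m/d
Average linear velocity = 0.1420 / 0.33 = 0.4304 m/d
t = L / v = 484 / 0.4304 = 1124 d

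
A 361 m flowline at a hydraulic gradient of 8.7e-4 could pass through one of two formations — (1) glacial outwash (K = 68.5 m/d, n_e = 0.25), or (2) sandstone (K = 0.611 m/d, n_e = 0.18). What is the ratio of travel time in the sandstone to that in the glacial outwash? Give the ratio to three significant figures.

80.7

Unit 1 (glacial outwash): v = 68.5×8.7e-4/0.25 = 0.2384 m/d, t = 361/0.2384 = 1514 d
Unit 2 (sandstone): v = 0.611×8.7e-4/0.18 = 0.002953 m/d, t = 361/0.002953 = 122200 d
t(sandstone) / t(glacial outwash) = 122200/1514 = 80.7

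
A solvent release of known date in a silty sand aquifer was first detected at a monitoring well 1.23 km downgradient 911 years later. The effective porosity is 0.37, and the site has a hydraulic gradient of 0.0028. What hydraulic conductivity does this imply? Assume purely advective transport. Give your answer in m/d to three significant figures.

0.489 m/d

t = 911 years = 332500 d
L = 1.23 km = 1230 m
v = L / t = 1230 / 332500 = 0.003699 m/d
K = v · n / i = 0.003699 × 0.37 / 0.0028 = 0.489 m/d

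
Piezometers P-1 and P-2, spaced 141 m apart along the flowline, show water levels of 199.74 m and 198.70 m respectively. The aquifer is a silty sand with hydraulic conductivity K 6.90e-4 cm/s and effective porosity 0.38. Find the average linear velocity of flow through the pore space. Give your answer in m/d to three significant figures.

0.0116 m/d

Hydraulic gradient i = (199.74 − 198.70) / 141 = 1.04 / 141 = 0.007376
K = 6.90e-4 cm/s × 864 = 0.5962 m/d
Darcy flux q = K·i = 0.5962 × 0.007376 = 0.004397 m/d
v = Ki/n = 0.5962·0.007376/0.38 = 0.01157 m/d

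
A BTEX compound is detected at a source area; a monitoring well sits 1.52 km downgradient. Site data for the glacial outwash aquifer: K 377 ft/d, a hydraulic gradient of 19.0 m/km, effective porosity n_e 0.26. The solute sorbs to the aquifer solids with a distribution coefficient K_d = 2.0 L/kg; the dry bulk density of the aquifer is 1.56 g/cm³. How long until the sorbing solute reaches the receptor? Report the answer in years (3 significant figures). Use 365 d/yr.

K = 377 ft/d × 0.3048 = 114.9 m/d
q = Ki = 114.9 × 0.019 = 2.183 m/d
v_s = q/n_e = 2.183/0.26 = 8.397 m/d
Retardation R = 1 + ρ_b·K_d/n = 1 + 1.56×2.0/0.26 = 13.00
Contaminant velocity v_c = v/R = 8.397/13.00 = 0.6459 m/d
L = 1.52 km = 1520 m
t = L/v_c = 1520/0.6459 = 2353 d
   = 2353/365 = 6.45 yr

6.45 years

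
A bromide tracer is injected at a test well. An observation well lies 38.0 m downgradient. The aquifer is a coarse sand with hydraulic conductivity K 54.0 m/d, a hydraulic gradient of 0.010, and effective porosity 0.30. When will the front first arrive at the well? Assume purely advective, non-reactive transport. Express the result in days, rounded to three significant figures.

Darcy flux q = K·i = 54.0 × 0.010 = 0.5400 m/d
v = Ki/n = 54.0·0.010/0.30 = 1.800 m/d
t = L / v = 38.0 / 1.800 = 21.11 d

21.1 days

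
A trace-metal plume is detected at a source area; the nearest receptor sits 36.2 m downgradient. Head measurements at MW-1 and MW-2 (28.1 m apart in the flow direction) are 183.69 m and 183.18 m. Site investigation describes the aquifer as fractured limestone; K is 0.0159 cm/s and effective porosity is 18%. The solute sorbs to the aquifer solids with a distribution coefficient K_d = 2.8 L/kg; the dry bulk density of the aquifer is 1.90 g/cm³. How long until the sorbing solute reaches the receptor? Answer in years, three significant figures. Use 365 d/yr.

Hydraulic gradient i = (183.69 − 183.18) / 28.1 = 0.51 / 28.1 = 0.01815
K = 0.0159 cm/s × 864 = 13.74 m/d
Specific discharge q = 13.74 × 0.01815 = 0.2493 m/d
Seepage velocity v = q / n = 0.2493 / 0.18 = 1.385 m/d
Retardation R = 1 + ρ_b·K_d/n = 1 + 1.90×2.8/0.18 = 30.56
Contaminant velocity v_c = v/R = 1.385/30.56 = 0.04533 m/d
t = L/v_c = 36.2/0.04533 = 798.5 d
   = 798.5/365 = 2.19 yr

2.19 years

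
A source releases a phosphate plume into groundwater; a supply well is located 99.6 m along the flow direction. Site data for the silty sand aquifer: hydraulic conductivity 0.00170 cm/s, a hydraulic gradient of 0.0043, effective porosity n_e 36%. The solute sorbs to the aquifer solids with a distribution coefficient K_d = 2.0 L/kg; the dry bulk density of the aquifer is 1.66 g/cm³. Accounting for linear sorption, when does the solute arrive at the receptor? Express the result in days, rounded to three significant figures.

K = 0.00170 cm/s × 864 = 1.469 m/d
Specific discharge q = 1.469 × 0.0043 = 0.006316 m/d
Seepage velocity v = q / n = 0.006316 / 0.36 = 0.01754 m/d
Retardation R = 1 + ρ_b·K_d/n = 1 + 1.66×2.0/0.36 = 10.22
Contaminant velocity v_c = v/R = 0.01754/10.22 = 0.001716 m/d
t = L/v_c = 99.6/0.001716 = 58030 d

58000 days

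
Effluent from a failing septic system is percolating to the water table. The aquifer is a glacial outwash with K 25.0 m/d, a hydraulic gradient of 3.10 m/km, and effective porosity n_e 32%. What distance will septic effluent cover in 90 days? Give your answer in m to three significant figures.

Specific discharge q = 25.0 × 0.0031 = 0.07750 m/d
v = Ki/n = 25.0·0.0031/0.32 = 0.2422 m/d
L = v × T = 0.2422 × 90 = 21.80 m

21.8 m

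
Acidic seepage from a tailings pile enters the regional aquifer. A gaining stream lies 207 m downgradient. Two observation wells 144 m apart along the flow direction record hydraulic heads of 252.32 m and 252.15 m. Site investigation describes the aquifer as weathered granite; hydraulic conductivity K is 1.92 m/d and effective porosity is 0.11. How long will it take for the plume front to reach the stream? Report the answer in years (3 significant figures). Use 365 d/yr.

27.5 years

Hydraulic gradient i = (252.32 − 252.15) / 144 = 0.17 / 144 = 0.001181
Darcy flux q = K·i = 1.92 × 0.001181 = 0.002267 m/d
Average linear velocity = 0.002267 / 0.11 = 0.02061 m/d
t = L / v = 207 / 0.02061 = 10050 d
   = 10050 / 365 = 27.5 yr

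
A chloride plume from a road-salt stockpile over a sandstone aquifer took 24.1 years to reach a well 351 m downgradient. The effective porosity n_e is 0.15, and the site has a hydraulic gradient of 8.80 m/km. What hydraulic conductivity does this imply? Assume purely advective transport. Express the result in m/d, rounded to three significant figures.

t = 24.1 years = 8797 d
v = L / t = 351 / 8797 = 0.03990 m/d
K = v · n / i = 0.03990 × 0.15 / 0.0088 = 0.680 m/d

0.680 m/d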